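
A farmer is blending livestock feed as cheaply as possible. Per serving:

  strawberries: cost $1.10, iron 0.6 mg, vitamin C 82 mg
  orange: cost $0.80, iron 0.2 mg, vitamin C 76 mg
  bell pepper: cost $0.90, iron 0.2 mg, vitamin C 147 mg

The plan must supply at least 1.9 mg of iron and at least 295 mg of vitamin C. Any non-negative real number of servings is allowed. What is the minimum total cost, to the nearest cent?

$3.64

Two binding constraints pin down two serving amounts, so the optimal mix uses at most two foods. The candidates are each food alone (scaled to the tighter of iron/vitamin C) and each pair with both constraints tight.
strawberries only: max(1.9/0.6, 295/82) = 3.598 servings → $3.96.
orange only: max(1.9/0.2, 295/76) = 9.5 servings → $7.60.
bell pepper only: max(1.9/0.2, 295/147) = 9.5 servings → $8.55.
strawberries + orange with both tight: 2.925 servings and 0.726 servings → $3.80.
strawberries + bell pepper with both tight: 3.068 servings and 0.2953 servings → $3.64.
orange + bell pepper: the both-tight solution has a negative serving — not a feasible corner.
So the least-cost plan costs $3.64.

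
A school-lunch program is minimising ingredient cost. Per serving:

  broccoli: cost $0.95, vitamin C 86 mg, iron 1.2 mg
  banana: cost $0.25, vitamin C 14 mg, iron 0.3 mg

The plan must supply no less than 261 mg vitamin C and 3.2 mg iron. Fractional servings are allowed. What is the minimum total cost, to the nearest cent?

$2.88

An LP optimum is at a vertex; with two nutrient constraints at most two foods are used. Check each candidate.
broccoli only: max(261/86, 3.2/1.2) = 3.035 servings → $2.88.
banana only: max(261/14, 3.2/0.3) = 18.64 servings → $4.66.
broccoli + banana: the both-tight solution has a negative serving — not a feasible corner.
Cheapest feasible corner: $2.88.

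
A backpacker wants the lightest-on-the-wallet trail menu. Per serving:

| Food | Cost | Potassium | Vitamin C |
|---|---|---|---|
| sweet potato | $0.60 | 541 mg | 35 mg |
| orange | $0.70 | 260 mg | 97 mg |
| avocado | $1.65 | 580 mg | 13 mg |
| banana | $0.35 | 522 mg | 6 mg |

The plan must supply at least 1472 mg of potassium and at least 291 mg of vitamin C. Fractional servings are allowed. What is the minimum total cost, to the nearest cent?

Minimising a linear cost over {potassium ≥ 1472, vitamin C ≥ 291, servings ≥ 0} — the optimum is at a vertex, using one or two foods.
sweet potato only: max(1472/541, 291/35) = 8.314 servings → $4.99.
orange only: max(1472/260, 291/97) = 5.662 servings → $3.96.
avocado only: max(1472/580, 291/13) = 22.38 servings → $36.93.
banana only: max(1472/522, 291/6) = 48.5 servings → $16.98.
sweet potato + orange with both tight: 1.547 servings and 2.442 servings → $2.64.
sweet potato + avocado: intersection lies outside the first quadrant.
sweet potato + banana: the both-tight solution has a negative serving — not a feasible corner.
orange + avocado with both tight: 2.83 servings and 1.269 servings → $4.08.
orange + banana with both tight: 2.915 servings and 1.368 servings → $2.52.
avocado + banana: the both-tight solution has a negative serving — not a feasible corner.
The minimum over all feasible corners is $2.52.

$2.52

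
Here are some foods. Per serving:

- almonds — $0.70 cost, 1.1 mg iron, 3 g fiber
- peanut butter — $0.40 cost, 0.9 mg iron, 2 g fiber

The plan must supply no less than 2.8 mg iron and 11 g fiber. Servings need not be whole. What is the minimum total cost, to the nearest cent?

The cheapest plan sits at a corner of the feasible region — with two constraints it uses at most two foods.
almonds only: max(2.8/1.1, 11/3) = 3.667 servings → $2.57.
peanut butter only: max(2.8/0.9, 11/2) = 5.5 servings → $2.20.
almonds + peanut butter: intersection lies outside the first quadrant.
So the least-cost plan costs $2.20.

$2.20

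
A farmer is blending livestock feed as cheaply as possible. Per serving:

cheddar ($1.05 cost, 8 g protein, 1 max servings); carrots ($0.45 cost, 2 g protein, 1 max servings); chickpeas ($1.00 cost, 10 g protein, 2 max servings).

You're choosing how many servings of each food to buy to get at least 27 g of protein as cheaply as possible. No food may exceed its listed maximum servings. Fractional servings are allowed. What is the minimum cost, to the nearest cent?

Cost per g of protein: chickpeas $0.1000, cheddar $0.1313, carrots $0.2250.
Take 2 servings of chickpeas: +20.0 g protein for $2.00 (total $2.00, still need 7.0 g).
Take 0.875 servings of cheddar: +7.0 g protein for $0.92 (total $2.92, still need 0.0 g).
Greedy by cheapest-per-g is optimal for a single linear constraint, so the minimum cost is $2.92.

$2.92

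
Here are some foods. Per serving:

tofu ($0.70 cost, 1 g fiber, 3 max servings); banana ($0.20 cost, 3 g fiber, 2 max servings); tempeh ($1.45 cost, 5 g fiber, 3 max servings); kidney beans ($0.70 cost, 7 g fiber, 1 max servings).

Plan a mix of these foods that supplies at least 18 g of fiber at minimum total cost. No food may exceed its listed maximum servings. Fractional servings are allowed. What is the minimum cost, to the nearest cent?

$2.55

Cost per g of fiber: banana $0.0667, kidney beans $0.1000, tempeh $0.2900, tofu $0.7000.
Take 2 servings of banana: +6.0 g fiber for $0.40 (total $0.40, still need 12.0 g).
Take 1 serving of kidney beans: +7.0 g fiber for $0.70 (total $1.10, still need 5.0 g).
Take 1 serving of tempeh: +5.0 g fiber for $1.45 (total $2.55, still need 0.0 g).
Filling from the cheapest source first is optimal under one linear minimum: $2.55.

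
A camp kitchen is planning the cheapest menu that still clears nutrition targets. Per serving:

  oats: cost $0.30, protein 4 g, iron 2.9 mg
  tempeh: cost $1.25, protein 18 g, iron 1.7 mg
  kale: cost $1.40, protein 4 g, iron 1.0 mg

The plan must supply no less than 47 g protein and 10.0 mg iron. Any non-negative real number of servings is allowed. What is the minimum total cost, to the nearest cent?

Compare the cost at each extreme point of the feasible region.
oats only: max(47/4, 10.0/2.9) = 11.75 servings → $3.52.
tempeh only: max(47/18, 10.0/1.7) = 5.882 servings → $7.35.
kale only: max(47/4, 10.0/1.0) = 11.75 servings → $16.45.
oats + tempeh with both tight: 2.205 servings and 2.121 servings → $3.31.
oats + kale: the both-tight solution has a negative serving — not a feasible corner.
tempeh + kale with both tight: 0.625 servings and 8.938 servings → $13.29.
So the least-cost plan costs $3.31.

$3.31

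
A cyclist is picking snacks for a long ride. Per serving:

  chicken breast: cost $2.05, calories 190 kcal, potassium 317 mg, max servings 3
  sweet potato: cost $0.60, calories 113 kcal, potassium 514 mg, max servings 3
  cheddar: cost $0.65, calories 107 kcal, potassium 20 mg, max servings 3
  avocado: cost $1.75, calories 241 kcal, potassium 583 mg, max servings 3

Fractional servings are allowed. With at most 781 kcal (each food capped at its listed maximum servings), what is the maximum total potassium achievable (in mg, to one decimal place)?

Potassium per kcal: sweet potato 4.549, avocado 2.419, chicken breast 1.668, cheddar 0.1869.
Take 3 servings of sweet potato: uses 339 kcal, +1542.0 mg potassium (running total 1542.0 mg).
Take 1.834 servings of avocado: uses 442 kcal, +1069.2 mg potassium (running total 2611.2 mg).
Greedy by best ratio exhausts the calories allowance optimally: 2611.2 mg.

2611.2 mg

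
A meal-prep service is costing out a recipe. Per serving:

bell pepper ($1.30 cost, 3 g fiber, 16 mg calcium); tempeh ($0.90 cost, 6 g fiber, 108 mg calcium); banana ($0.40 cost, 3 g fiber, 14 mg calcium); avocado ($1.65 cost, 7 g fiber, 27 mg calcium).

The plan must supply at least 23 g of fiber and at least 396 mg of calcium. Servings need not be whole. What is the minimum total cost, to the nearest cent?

$3.43

bell pepper only: max(23/3, 396/16) = 24.75 servings → $32.17.
tempeh only: max(23/6, 396/108) = 3.833 servings → $3.45.
banana only: max(23/3, 396/14) = 28.29 servings → $11.31.
avocado only: max(23/7, 396/27) = 14.67 servings → $24.20.
bell pepper + tempeh with both tight: 0.4737 servings and 3.596 servings → $3.85.
bell pepper + banana with both targets exact would need a negative amount; discard.
bell pepper + avocado: intersection lies outside the first quadrant.
tempeh + banana with both tight: 3.608 servings and 0.45 servings → $3.43.
tempeh + avocado with both tight: 3.621 servings and 0.1818 servings → $3.56.
banana + avocado: intersection lies outside the first quadrant.
The minimum over all feasible corners is $3.43.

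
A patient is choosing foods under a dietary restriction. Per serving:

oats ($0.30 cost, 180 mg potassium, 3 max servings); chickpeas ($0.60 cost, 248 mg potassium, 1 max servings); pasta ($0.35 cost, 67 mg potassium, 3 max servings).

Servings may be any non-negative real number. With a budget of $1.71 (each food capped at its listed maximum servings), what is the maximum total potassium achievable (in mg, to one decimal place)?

828.2 mg

Potassium per dollar: oats 600, chickpeas 413.3, pasta 191.4.
Take 3 servings of oats: spends $0.90, +540.0 mg potassium (running total 540.0 mg).
Take 1 serving of chickpeas: spends $0.60, +248.0 mg potassium (running total 788.0 mg).
Take 0.6 servings of pasta: spends $0.21, +40.2 mg potassium (running total 828.2 mg).
Greedy by best ratio exhausts the cost allowance optimally: 828.2 mg.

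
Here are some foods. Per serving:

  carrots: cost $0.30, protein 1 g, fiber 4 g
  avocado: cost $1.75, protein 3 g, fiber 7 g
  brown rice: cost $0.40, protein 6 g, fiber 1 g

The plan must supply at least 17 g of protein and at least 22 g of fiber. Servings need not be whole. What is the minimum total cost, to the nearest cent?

$2.30

For a min-cost LP with two ≥-constraints, a basic feasible solution has at most two positive variables.
carrots only: max(17/1, 22/4) = 17 servings → $5.10.
avocado only: max(17/3, 22/7) = 5.667 servings → $9.92.
brown rice only: max(17/6, 22/1) = 22 servings → $8.80.
carrots + avocado: intersection lies outside the first quadrant.
carrots + brown rice with both tight: 5 servings and 2 servings → $2.30.
avocado + brown rice with both tight: 2.949 servings and 1.359 servings → $5.70.
So the least-cost plan costs $2.30.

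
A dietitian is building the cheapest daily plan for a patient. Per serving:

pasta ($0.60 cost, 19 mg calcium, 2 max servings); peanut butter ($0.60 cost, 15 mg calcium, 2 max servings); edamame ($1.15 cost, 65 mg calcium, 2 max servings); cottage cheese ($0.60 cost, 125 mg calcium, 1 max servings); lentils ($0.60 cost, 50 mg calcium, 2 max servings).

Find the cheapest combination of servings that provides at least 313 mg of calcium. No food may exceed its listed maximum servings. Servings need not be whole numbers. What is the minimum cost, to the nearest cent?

$3.36

Cost per mg of calcium: cottage cheese $0.0048, lentils $0.0120, edamame $0.0177, pasta $0.0316, peanut butter $0.0400.
Take 1 serving of cottage cheese: +125.0 mg calcium for $0.60 (total $0.60, still need 188.0 mg).
Take 2 servings of lentils: +100.0 mg calcium for $1.20 (total $1.80, still need 88.0 mg).
Take 1.354 servings of edamame: +88.0 mg calcium for $1.56 (total $3.36, still need 0.0 mg).
Greedy by cheapest-per-mg is optimal for a single linear constraint, so the minimum cost is $3.36.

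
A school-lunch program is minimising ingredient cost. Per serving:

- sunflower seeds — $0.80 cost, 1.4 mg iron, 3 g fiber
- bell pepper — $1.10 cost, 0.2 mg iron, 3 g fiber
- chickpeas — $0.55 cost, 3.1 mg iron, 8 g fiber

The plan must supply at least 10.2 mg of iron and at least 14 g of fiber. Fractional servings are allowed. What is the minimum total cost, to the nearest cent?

$1.81

This is a tiny linear program; its minimum lies at a vertex of the feasible set. List the vertices and price them.
sunflower seeds only: max(10.2/1.4, 14/3) = 7.286 servings → $5.83.
bell pepper only: max(10.2/0.2, 14/3) = 51 servings → $56.10.
chickpeas only: max(10.2/3.1, 14/8) = 3.29 servings → $1.81.
sunflower seeds + bell pepper with both targets exact would need a negative amount; discard.
sunflower seeds + chickpeas: the both-tight solution has a negative serving — not a feasible corner.
bell pepper + chickpeas with both targets exact would need a negative amount; discard.
The minimum over all feasible corners is $1.81.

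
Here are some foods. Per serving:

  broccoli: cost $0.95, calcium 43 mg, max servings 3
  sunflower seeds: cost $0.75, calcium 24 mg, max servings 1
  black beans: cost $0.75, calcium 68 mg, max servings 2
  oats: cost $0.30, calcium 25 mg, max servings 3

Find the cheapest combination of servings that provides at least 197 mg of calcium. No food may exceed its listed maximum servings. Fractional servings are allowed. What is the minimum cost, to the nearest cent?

$2.23

Cost per mg of calcium: black beans $0.0110, oats $0.0120, broccoli $0.0221, sunflower seeds $0.0312.
Take 2 servings of black beans: +136.0 mg calcium for $1.50 (total $1.50, still need 61.0 mg).
Take 2.44 servings of oats: +61.0 mg calcium for $0.73 (total $2.23, still need 0.0 mg).
Greedy by cheapest-per-mg is optimal for a single linear constraint, so the minimum cost is $2.23.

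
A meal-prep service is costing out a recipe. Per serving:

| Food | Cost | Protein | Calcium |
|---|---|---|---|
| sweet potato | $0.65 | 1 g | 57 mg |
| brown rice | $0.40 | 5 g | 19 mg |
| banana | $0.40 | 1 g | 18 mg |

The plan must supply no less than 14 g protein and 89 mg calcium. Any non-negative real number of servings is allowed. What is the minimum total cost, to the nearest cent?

An LP optimum is at a vertex; with two nutrient constraints at most two foods are used. Check each candidate.
sweet potato only: max(14/1, 89/57) = 14 servings → $9.10.
brown rice only: max(14/5, 89/19) = 4.684 servings → $1.87.
banana only: max(14/1, 89/18) = 14 servings → $5.60.
sweet potato + brown rice with both tight: 0.6729 servings and 2.665 servings → $1.50.
sweet potato + banana: the both-tight solution has a negative serving — not a feasible corner.
brown rice + banana with both tight: 2.296 servings and 2.521 servings → $1.93.
Cheapest feasible corner: $1.50.

$1.50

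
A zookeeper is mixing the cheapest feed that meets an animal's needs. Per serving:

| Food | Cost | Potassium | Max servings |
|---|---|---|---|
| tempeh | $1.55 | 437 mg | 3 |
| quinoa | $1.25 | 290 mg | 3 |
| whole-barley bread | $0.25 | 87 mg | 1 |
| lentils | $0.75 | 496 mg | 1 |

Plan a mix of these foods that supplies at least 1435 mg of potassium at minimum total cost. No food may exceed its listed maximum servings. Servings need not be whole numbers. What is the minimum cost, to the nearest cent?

$4.02

Cost per mg of potassium: lentils $0.0015, whole-barley bread $0.0029, tempeh $0.0035, quinoa $0.0043.
Take 1 serving of lentils: +496.0 mg potassium for $0.75 (total $0.75, still need 939.0 mg).
Take 1 serving of whole-barley bread: +87.0 mg potassium for $0.25 (total $1.00, still need 852.0 mg).
Take 1.95 servings of tempeh: +852.0 mg potassium for $3.02 (total $4.02, still need 0.0 mg).
Filling from the cheapest source first is optimal under one linear minimum: $4.02.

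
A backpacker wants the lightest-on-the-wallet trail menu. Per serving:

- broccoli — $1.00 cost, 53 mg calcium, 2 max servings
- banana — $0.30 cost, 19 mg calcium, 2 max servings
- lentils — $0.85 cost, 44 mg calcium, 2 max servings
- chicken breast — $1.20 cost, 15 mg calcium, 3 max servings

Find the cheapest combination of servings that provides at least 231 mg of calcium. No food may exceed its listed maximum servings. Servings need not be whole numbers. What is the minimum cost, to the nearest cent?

Cost per mg of calcium: banana $0.0158, broccoli $0.0189, lentils $0.0193, chicken breast $0.0800.
Take 2 servings of banana: +38.0 mg calcium for $0.60 (total $0.60, still need 193.0 mg).
Take 2 servings of broccoli: +106.0 mg calcium for $2.00 (total $2.60, still need 87.0 mg).
Take 1.977 servings of lentils: +87.0 mg calcium for $1.68 (total $4.28, still need 0.0 mg).
Filling from the cheapest source first is optimal under one linear minimum: $4.28.

$4.28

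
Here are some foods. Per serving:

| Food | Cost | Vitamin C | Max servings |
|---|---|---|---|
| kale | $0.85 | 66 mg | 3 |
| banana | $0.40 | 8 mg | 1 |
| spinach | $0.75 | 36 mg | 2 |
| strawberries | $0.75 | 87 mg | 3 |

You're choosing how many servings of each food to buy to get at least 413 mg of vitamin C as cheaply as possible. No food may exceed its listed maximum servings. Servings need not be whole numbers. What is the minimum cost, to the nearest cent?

Cost per mg of vitamin C: strawberries $0.0086, kale $0.0129, spinach $0.0208, banana $0.0500.
Take 3 servings of strawberries: +261.0 mg vitamin C for $2.25 (total $2.25, still need 152.0 mg).
Take 2.303 servings of kale: +152.0 mg vitamin C for $1.96 (total $4.21, still need 0.0 mg).
Filling from the cheapest source first is optimal under one linear minimum: $4.21.

$4.21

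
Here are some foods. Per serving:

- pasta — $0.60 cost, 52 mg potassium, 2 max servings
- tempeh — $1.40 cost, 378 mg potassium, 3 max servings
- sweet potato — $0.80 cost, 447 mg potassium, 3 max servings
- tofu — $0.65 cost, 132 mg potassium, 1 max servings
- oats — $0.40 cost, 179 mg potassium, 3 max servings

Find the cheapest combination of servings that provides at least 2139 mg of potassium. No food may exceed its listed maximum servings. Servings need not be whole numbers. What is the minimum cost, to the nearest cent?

Cost per mg of potassium: sweet potato $0.0018, oats $0.0022, tempeh $0.0037, tofu $0.0049, pasta $0.0115.
Take 3 servings of sweet potato: +1341.0 mg potassium for $2.40 (total $2.40, still need 798.0 mg).
Take 3 servings of oats: +537.0 mg potassium for $1.20 (total $3.60, still need 261.0 mg).
Take 0.6905 servings of tempeh: +261.0 mg potassium for $0.97 (total $4.57, still need 0.0 mg).
Greedy by cheapest-per-mg is optimal for a single linear constraint, so the minimum cost is $4.57.

$4.57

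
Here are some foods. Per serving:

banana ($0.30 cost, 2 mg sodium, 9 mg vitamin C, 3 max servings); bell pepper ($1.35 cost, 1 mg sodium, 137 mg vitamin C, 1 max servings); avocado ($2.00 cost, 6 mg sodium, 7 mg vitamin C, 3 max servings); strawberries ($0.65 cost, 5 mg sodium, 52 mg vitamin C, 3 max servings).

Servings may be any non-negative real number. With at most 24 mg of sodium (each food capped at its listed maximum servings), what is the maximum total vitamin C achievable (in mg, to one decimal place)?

322.3 mg

Vitamin C per mg sodium: bell pepper 137, strawberries 10.4, banana 4.5, avocado 1.167.
Take 1 serving of bell pepper: uses 1 mg sodium, +137.0 mg vitamin C (running total 137.0 mg).
Take 3 servings of strawberries: uses 15 mg sodium, +156.0 mg vitamin C (running total 293.0 mg).
Take 3 servings of banana: uses 6 mg sodium, +27.0 mg vitamin C (running total 320.0 mg).
Take 0.3333 servings of avocado: uses 2 mg sodium, +2.3 mg vitamin C (running total 322.3 mg).
Greedy by best ratio exhausts the sodium allowance optimally: 322.3 mg.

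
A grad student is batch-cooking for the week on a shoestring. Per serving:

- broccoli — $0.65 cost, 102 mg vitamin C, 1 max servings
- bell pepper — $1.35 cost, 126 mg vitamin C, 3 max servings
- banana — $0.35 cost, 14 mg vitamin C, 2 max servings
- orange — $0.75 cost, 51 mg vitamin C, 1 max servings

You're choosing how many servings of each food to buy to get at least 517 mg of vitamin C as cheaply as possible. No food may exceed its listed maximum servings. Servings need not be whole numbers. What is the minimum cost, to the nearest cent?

Cost per mg of vitamin C: broccoli $0.0064, bell pepper $0.0107, orange $0.0147, banana $0.0250.
Take 1 serving of broccoli: +102.0 mg vitamin C for $0.65 (total $0.65, still need 415.0 mg).
Take 3 servings of bell pepper: +378.0 mg vitamin C for $4.05 (total $4.70, still need 37.0 mg).
Take 0.7255 servings of orange: +37.0 mg vitamin C for $0.54 (total $5.24, still need 0.0 mg).
Filling from the cheapest source first is optimal under one linear minimum: $5.24.

$5.24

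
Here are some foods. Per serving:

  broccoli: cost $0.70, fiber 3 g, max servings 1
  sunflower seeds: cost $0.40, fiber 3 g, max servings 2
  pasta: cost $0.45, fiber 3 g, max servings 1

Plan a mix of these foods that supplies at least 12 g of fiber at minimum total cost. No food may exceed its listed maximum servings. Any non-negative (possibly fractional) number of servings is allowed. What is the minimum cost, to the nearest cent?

$1.95

Cost per g of fiber: sunflower seeds $0.1333, pasta $0.1500, broccoli $0.2333.
Take 2 servings of sunflower seeds: +6.0 g fiber for $0.80 (total $0.80, still need 6.0 g).
Take 1 serving of pasta: +3.0 g fiber for $0.45 (total $1.25, still need 3.0 g).
Take 1 serving of broccoli: +3.0 g fiber for $0.70 (total $1.95, still need 0.0 g).
Greedy by cheapest-per-g is optimal for a single linear constraint, so the minimum cost is $1.95.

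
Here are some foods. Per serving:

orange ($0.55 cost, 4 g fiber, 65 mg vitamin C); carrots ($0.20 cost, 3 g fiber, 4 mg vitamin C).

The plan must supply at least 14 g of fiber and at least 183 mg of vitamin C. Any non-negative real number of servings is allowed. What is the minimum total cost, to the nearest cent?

The cheapest plan sits at a corner of the feasible region — with two constraints it uses at most two foods.
orange only: max(14/4, 183/65) = 3.5 servings → $1.93.
carrots only: max(14/3, 183/4) = 45.75 servings → $9.15.
orange + carrots with both tight: 2.754 servings and 0.9944 servings → $1.71.
Cheapest feasible corner: $1.71.

$1.71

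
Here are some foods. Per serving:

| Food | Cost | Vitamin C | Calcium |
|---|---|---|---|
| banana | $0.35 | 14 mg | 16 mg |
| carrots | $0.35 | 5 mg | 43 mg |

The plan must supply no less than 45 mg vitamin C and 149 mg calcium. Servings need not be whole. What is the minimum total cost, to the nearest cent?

$1.71

Minimising a linear cost over {vitamin C ≥ 45, calcium ≥ 149, servings ≥ 0} — the optimum is at a vertex, using one or two foods.
banana only: max(45/14, 149/16) = 9.312 servings → $3.26.
carrots only: max(45/5, 149/43) = 9 servings → $3.15.
banana + carrots with both tight: 2.28 servings and 2.617 servings → $1.71.
The minimum over all feasible corners is $1.71.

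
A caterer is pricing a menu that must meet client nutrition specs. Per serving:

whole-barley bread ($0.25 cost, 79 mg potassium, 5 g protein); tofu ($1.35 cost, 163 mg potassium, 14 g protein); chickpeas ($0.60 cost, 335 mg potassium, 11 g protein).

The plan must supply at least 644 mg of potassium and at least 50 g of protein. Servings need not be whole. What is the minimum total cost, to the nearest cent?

$2.50

Minimising a linear cost over {potassium ≥ 644, protein ≥ 50, servings ≥ 0} — the optimum is at a vertex, using one or two foods.
whole-barley bread only: max(644/79, 50/5) = 10 servings → $2.50.
tofu only: max(644/163, 50/14) = 3.951 servings → $5.33.
chickpeas only: max(644/335, 50/11) = 4.545 servings → $2.73.
whole-barley bread + tofu with both tight: 2.976 servings and 2.509 servings → $4.13.
whole-barley bread + chickpeas: intersection lies outside the first quadrant.
tofu + chickpeas with both tight: 3.337 servings and 0.2989 servings → $4.68.
The minimum over all feasible corners is $2.50.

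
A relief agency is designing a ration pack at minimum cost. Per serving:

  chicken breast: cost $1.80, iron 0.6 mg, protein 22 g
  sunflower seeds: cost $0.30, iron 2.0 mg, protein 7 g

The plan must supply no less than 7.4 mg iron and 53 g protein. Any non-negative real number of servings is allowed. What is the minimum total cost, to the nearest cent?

$2.27

chicken breast only: max(7.4/0.6, 53/22) = 12.33 servings → $22.20.
sunflower seeds only: max(7.4/2.0, 53/7) = 7.571 servings → $2.27.
chicken breast + sunflower seeds with both tight: 1.362 servings and 3.291 servings → $3.44.
The minimum over all feasible corners is $2.27.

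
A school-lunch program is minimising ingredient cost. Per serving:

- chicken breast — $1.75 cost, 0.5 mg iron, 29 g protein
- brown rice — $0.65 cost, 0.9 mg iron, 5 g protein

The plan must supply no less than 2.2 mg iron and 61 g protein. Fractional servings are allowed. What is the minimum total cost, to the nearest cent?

$4.17

Two binding constraints pin down two serving amounts, so the optimal mix uses at most two foods. The candidates are each food alone (scaled to the tighter of iron/protein) and each pair with both constraints tight.
chicken breast only: max(2.2/0.5, 61/29) = 4.4 servings → $7.70.
brown rice only: max(2.2/0.9, 61/5) = 12.2 servings → $7.93.
chicken breast + brown rice with both tight: 1.86 servings and 1.411 servings → $4.17.
Cheapest feasible corner: $4.17.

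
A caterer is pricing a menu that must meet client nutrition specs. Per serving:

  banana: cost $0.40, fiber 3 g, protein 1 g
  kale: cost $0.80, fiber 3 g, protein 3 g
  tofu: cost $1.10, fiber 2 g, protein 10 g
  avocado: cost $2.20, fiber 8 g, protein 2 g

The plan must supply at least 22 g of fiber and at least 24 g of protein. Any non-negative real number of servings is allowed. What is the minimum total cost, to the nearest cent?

$4.42

With two linear requirements the optimum uses one or two foods; enumerate the corners.
banana only: max(22/3, 24/1) = 24 servings → $9.60.
kale only: max(22/3, 24/3) = 8 servings → $6.40.
tofu only: max(22/2, 24/10) = 11 servings → $12.10.
avocado only: max(22/8, 24/2) = 12 servings → $26.40.
banana + kale: the both-tight solution has a negative serving — not a feasible corner.
banana + tofu with both tight: 6.143 servings and 1.786 servings → $4.42.
banana + avocado with both targets exact would need a negative amount; discard.
kale + tofu with both tight: 7.167 servings and 0.25 servings → $6.01.
kale + avocado: the both-tight solution has a negative serving — not a feasible corner.
tofu + avocado with both tight: 1.947 servings and 2.263 servings → $7.12.
The minimum over all feasible corners is $4.42.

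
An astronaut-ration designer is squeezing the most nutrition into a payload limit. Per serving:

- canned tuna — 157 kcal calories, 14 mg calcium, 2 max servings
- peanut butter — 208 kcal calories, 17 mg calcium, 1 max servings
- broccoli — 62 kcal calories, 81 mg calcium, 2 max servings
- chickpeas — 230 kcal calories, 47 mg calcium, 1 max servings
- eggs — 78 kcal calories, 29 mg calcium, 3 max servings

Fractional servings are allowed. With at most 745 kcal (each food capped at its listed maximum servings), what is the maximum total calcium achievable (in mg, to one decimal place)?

310.0 mg

Calcium per kcal: broccoli 1.306, eggs 0.3718, chickpeas 0.2043, canned tuna 0.08917, peanut butter 0.08173.
Take 2 servings of broccoli: uses 124 kcal, +162.0 mg calcium (running total 162.0 mg).
Take 3 servings of eggs: uses 234 kcal, +87.0 mg calcium (running total 249.0 mg).
Take 1 serving of chickpeas: uses 230 kcal, +47.0 mg calcium (running total 296.0 mg).
Take 1 serving of canned tuna: uses 157 kcal, +14.0 mg calcium (running total 310.0 mg).
Filling greedily by calcium-per-kcal is optimal for one linear limit, giving 310.0 mg.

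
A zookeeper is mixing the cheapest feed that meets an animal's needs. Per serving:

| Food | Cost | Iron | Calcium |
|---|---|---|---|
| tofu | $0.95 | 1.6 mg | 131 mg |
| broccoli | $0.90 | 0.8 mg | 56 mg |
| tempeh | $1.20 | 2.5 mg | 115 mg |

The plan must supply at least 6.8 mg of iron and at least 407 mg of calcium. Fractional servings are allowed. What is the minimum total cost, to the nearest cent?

$3.56

The cheapest plan sits at a corner of the feasible region — with two constraints it uses at most two foods.
tofu only: max(6.8/1.6, 407/131) = 4.25 servings → $4.04.
broccoli only: max(6.8/0.8, 407/56) = 8.5 servings → $7.65.
tempeh only: max(6.8/2.5, 407/115) = 3.539 servings → $4.25.
tofu + broccoli: intersection lies outside the first quadrant.
tofu + tempeh with both tight: 1.641 servings and 1.67 servings → $3.56.
broccoli + tempeh with both tight: 4.906 servings and 1.15 servings → $5.80.
So the least-cost plan costs $3.56.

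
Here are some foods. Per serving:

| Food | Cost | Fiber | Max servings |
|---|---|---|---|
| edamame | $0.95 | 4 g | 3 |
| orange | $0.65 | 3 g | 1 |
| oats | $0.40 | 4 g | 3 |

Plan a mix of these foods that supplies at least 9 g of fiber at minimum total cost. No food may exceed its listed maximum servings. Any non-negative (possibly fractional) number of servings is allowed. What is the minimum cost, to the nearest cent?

Cost per g of fiber: oats $0.1000, orange $0.2167, edamame $0.2375.
Take 2.25 servings of oats: +9.0 g fiber for $0.90 (total $0.90, still need 0.0 g).
Greedy by cheapest-per-g is optimal for a single linear constraint, so the minimum cost is $0.90.

$0.90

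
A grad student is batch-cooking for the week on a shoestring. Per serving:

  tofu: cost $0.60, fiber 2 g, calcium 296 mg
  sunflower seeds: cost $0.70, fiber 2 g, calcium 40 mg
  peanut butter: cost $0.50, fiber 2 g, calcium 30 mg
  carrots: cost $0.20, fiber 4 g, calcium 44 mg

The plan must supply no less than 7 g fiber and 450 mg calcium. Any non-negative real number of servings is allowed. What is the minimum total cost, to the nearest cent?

$1.03

Compare the cost at each extreme point of the feasible region.
tofu only: max(7/2, 450/296) = 3.5 servings → $2.10.
sunflower seeds only: max(7/2, 450/40) = 11.25 servings → $7.88.
peanut butter only: max(7/2, 450/30) = 15 servings → $7.50.
carrots only: max(7/4, 450/44) = 10.23 servings → $2.05.
tofu + sunflower seeds with both tight: 1.211 servings and 2.289 servings → $2.33.
tofu + peanut butter with both tight: 1.297 servings and 2.203 servings → $1.88.
tofu + carrots with both tight: 1.361 servings and 1.069 servings → $1.03.
sunflower seeds + peanut butter: intersection lies outside the first quadrant.
sunflower seeds + carrots with both targets exact would need a negative amount; discard.
peanut butter + carrots: the both-tight solution has a negative serving — not a feasible corner.
Cheapest feasible corner: $1.03.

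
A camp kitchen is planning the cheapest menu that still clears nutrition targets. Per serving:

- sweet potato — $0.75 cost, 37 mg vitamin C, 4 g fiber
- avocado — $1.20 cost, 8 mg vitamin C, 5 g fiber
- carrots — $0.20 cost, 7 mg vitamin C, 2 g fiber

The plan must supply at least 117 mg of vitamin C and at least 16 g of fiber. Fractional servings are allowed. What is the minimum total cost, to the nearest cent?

$2.53

Compare the cost at each extreme point of the feasible region.
sweet potato only: max(117/37, 16/4) = 4 servings → $3.00.
avocado only: max(117/8, 16/5) = 14.62 servings → $17.55.
carrots only: max(117/7, 16/2) = 16.71 servings → $3.34.
sweet potato + avocado with both tight: 2.987 servings and 0.8105 servings → $3.21.
sweet potato + carrots with both tight: 2.652 servings and 2.696 servings → $2.53.
avocado + carrots: intersection lies outside the first quadrant.
Cheapest feasible corner: $2.53.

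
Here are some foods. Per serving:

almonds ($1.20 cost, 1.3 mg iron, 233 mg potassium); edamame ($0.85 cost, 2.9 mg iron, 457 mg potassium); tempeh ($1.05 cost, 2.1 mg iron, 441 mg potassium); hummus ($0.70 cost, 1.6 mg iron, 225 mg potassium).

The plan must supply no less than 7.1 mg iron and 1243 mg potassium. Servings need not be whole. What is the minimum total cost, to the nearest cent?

With two linear requirements the optimum uses one or two foods; enumerate the corners.
almonds only: max(7.1/1.3, 1243/233) = 5.462 servings → $6.55.
edamame only: max(7.1/2.9, 1243/457) = 2.72 servings → $2.31.
tempeh only: max(7.1/2.1, 1243/441) = 3.381 servings → $3.55.
hummus only: max(7.1/1.6, 1243/225) = 5.524 servings → $3.87.
almonds + edamame with both tight: 4.412 servings and 0.4706 servings → $5.69.
almonds + tempeh: intersection lies outside the first quadrant.
almonds + hummus with both tight: 4.873 servings and 0.4782 servings → $6.18.
edamame + tempeh with both tight: 1.632 servings and 1.128 servings → $2.57.
edamame + hummus: intersection lies outside the first quadrant.
tempeh + hummus with both tight: 1.679 servings and 2.234 servings → $3.33.
The minimum over all feasible corners is $2.31.

$2.31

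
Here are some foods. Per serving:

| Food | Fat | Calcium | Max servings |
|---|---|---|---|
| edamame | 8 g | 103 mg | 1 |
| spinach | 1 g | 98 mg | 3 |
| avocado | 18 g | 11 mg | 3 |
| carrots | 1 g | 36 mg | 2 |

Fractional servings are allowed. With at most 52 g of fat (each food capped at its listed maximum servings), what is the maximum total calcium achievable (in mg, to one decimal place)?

492.8 mg

Calcium per g fat: spinach 98, carrots 36, edamame 12.88, avocado 0.6111.
Take 3 servings of spinach: uses 3 g fat, +294.0 mg calcium (running total 294.0 mg).
Take 2 servings of carrots: uses 2 g fat, +72.0 mg calcium (running total 366.0 mg).
Take 1 serving of edamame: uses 8 g fat, +103.0 mg calcium (running total 469.0 mg).
Take 2.167 servings of avocado: uses 39 g fat, +23.8 mg calcium (running total 492.8 mg).
Filling greedily by calcium-per-g fat is optimal for one linear limit, giving 492.8 mg.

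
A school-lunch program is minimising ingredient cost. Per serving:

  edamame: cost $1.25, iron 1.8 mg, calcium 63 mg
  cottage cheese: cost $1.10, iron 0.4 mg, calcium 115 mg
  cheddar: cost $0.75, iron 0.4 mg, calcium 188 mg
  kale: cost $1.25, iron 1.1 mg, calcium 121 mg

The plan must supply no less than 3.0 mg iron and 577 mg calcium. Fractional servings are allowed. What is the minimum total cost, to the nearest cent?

$3.36

edamame only: max(3.0/1.8, 577/63) = 9.159 servings → $11.45.
cottage cheese only: max(3.0/0.4, 577/115) = 7.5 servings → $8.25.
cheddar only: max(3.0/0.4, 577/188) = 7.5 servings → $5.62.
kale only: max(3.0/1.1, 577/121) = 4.769 servings → $5.96.
edamame + cottage cheese with both tight: 0.6282 servings and 4.673 servings → $5.93.
edamame + cheddar with both tight: 1.064 servings and 2.713 servings → $3.36.
edamame + kale: the both-tight solution has a negative serving — not a feasible corner.
cottage cheese + cheddar with both targets exact would need a negative amount; discard.
cottage cheese + kale with both tight: 3.479 servings and 1.462 servings → $5.65.
cheddar + kale with both tight: 1.715 servings and 2.104 servings → $3.92.
The minimum over all feasible corners is $3.36.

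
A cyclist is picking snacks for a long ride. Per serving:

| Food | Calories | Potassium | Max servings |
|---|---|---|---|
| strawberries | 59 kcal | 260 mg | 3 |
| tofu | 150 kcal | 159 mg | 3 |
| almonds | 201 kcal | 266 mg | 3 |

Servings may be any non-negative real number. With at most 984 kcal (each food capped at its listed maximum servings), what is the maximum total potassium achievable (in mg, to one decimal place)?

Potassium per kcal: strawberries 4.407, almonds 1.323, tofu 1.06.
Take 3 servings of strawberries: uses 177 kcal, +780.0 mg potassium (running total 780.0 mg).
Take 3 servings of almonds: uses 603 kcal, +798.0 mg potassium (running total 1578.0 mg).
Take 1.36 servings of tofu: uses 204 kcal, +216.2 mg potassium (running total 1794.2 mg).
Greedy by best ratio exhausts the calories allowance optimally: 1794.2 mg.

1794.2 mg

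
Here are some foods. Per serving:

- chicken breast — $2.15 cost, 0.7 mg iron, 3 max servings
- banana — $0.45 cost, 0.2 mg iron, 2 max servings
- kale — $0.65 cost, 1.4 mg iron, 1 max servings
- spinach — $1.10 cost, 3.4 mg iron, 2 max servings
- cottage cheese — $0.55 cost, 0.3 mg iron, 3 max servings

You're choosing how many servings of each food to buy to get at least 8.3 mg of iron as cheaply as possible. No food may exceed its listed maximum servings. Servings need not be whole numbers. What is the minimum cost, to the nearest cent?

$3.03

Cost per mg of iron: spinach $0.3235, kale $0.4643, cottage cheese $1.8333, banana $2.2500, chicken breast $3.0714.
Take 2 servings of spinach: +6.8 mg iron for $2.20 (total $2.20, still need 1.5 mg).
Take 1 serving of kale: +1.4 mg iron for $0.65 (total $2.85, still need 0.1 mg).
Take 0.3333 servings of cottage cheese: +0.1 mg iron for $0.18 (total $3.03, still need 0.0 mg).
Greedy by cheapest-per-mg is optimal for a single linear constraint, so the minimum cost is $3.03.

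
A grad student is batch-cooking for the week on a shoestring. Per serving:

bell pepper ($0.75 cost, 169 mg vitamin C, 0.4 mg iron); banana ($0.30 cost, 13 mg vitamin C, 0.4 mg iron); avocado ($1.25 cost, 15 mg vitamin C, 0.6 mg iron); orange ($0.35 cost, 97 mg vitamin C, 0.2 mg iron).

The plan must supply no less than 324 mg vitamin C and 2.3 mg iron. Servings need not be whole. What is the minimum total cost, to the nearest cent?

$2.28

This is a tiny linear program; its minimum lies at a vertex of the feasible set. List the vertices and price them.
bell pepper only: max(324/169, 2.3/0.4) = 5.75 servings → $4.31.
banana only: max(324/13, 2.3/0.4) = 24.92 servings → $7.48.
avocado only: max(324/15, 2.3/0.6) = 21.6 servings → $27.00.
orange only: max(324/97, 2.3/0.2) = 11.5 servings → $4.03.
bell pepper + banana with both tight: 1.598 servings and 4.152 servings → $2.44.
bell pepper + avocado with both tight: 1.676 servings and 2.716 servings → $4.65.
bell pepper + orange: the both-tight solution has a negative serving — not a feasible corner.
banana + avocado: intersection lies outside the first quadrant.
banana + orange with both tight: 4.373 servings and 2.754 servings → $2.28.
avocado + orange with both tight: 2.868 servings and 2.897 servings → $4.60.
The minimum over all feasible corners is $2.28.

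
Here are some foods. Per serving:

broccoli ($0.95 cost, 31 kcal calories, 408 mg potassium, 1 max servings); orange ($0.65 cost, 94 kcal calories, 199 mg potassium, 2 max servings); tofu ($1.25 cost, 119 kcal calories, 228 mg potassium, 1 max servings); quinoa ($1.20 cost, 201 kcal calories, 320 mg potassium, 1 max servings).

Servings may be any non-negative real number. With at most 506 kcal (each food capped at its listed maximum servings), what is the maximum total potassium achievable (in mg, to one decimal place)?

Potassium per kcal: broccoli 13.16, orange 2.117, tofu 1.916, quinoa 1.592.
Take 1 serving of broccoli: uses 31 kcal, +408.0 mg potassium (running total 408.0 mg).
Take 2 servings of orange: uses 188 kcal, +398.0 mg potassium (running total 806.0 mg).
Take 1 serving of tofu: uses 119 kcal, +228.0 mg potassium (running total 1034.0 mg).
Take 0.8358 servings of quinoa: uses 168 kcal, +267.5 mg potassium (running total 1301.5 mg).
Filling greedily by potassium-per-kcal is optimal for one linear limit, giving 1301.5 mg.

1301.5 mg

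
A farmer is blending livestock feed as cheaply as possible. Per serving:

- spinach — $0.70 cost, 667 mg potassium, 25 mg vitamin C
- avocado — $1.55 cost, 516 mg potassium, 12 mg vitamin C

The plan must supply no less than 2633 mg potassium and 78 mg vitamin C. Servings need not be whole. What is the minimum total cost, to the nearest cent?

$2.76

The cheapest plan sits at a corner of the feasible region — with two constraints it uses at most two foods.
spinach only: max(2633/667, 78/25) = 3.948 servings → $2.76.
avocado only: max(2633/516, 78/12) = 6.5 servings → $10.07.
spinach + avocado with both tight: 1.767 servings and 2.818 servings → $5.61.
The minimum over all feasible corners is $2.76.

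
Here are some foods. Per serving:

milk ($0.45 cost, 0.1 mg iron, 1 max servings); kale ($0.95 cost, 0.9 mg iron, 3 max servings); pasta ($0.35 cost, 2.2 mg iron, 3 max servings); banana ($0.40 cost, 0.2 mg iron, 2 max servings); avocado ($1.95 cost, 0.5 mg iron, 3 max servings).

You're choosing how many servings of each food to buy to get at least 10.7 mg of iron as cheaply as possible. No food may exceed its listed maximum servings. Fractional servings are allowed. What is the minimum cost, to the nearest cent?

$8.60

Cost per mg of iron: pasta $0.1591, kale $1.0556, banana $2.0000, avocado $3.9000, milk $4.5000.
Take 3 servings of pasta: +6.6 mg iron for $1.05 (total $1.05, still need 4.1 mg).
Take 3 servings of kale: +2.7 mg iron for $2.85 (total $3.90, still need 1.4 mg).
Take 2 servings of banana: +0.4 mg iron for $0.80 (total $4.70, still need 1.0 mg).
Take 2 servings of avocado: +1.0 mg iron for $3.90 (total $8.60, still need 0.0 mg).
Filling from the cheapest source first is optimal under one linear minimum: $8.60.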